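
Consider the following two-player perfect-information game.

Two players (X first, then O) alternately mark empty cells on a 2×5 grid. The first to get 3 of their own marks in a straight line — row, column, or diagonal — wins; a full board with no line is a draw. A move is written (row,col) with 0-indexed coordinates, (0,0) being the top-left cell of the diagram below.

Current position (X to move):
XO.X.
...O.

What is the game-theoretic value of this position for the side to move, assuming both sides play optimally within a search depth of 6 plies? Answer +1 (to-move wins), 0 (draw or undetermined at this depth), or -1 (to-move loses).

[XO.X./...O.] X move#1: (0,2):+0/XOXX./...O.*, (0,4):+0/XO.XX/...O., (1,0):-1/XO.X./X..O., (1,1):+0/XO.X./.X.O., (1,2):+0/XO.X./..XO., (1,4):+0/XO.X./...OX
[XOXX./...O.] O move#2: (0,4):+0/XOXXO/...O.*, (1,0):-1/XOXX./O..O., (1,1):-1/XOXX./.O.O., (1,2):-1/XOXX./..OO., (1,4):-1/XOXX./...OO
[XOXXO/...O.] X move#3: (1,0):-1/XOXXO/X..O., (1,1):+0/XOXXO/.X.O.*, (1,2):+0/XOXXO/..XO., (1,4):+0/XOXXO/...OX
[XOXXO/.X.O.] O move#4: (1,0):+0/XOXXO/OX.O.*, (1,2):+0/XOXXO/.XOO., (1,4):+0/XOXXO/.X.OO
[XOXXO/OX.O.] X move#5: (1,2):+0/XOXXO/OXXO.*, (1,4):+0/XOXXO/OX.OX
[XOXXO/OXXO.] O move#6: (1,4):+0/XOXXO/OXXOO*
[XOXXO/OXXOO] end (terminal +0, X#7); searched XO.X./...O. to 6

value(XO.X./...O., X) = 0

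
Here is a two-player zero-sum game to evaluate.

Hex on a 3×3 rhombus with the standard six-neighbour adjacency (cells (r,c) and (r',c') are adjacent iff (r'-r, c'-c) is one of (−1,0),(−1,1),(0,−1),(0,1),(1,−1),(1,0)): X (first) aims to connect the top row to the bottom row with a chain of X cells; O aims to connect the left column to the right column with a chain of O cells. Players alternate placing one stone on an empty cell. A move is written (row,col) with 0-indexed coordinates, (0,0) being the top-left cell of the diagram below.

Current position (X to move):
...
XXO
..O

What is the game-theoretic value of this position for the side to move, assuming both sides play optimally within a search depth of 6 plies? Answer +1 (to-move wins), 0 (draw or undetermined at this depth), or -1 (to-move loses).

ply 1, X at .../XXO/..O | (0,0)=+1→X../XXO/..O*; (0,1)=+1→.X./XXO/..O; (0,2)=+1→..X/XXO/..O; (2,0)=+1→.../XXO/X.O; (2,1)=+1→.../XXO/.XO
ply 2, O at X../XXO/..O | (0,1)=-1→XO./XXO/..O*; (0,2)=-1→X.O/XXO/..O; (2,0)=-1→X../XXO/O.O; (2,1)=-1→X../XXO/.OO
ply 3, X at XO./XXO/..O | (0,2)=+1→XOX/XXO/..O*; (2,0)=+1→XO./XXO/X.O; (2,1)=+1→XO./XXO/.XO
ply 4, O at XOX/XXO/..O | (2,0)=-1→XOX/XXO/O.O*; (2,1)=-1→XOX/XXO/.OO
ply 5, X at XOX/XXO/O.O | (2,1)=+1→XOX/XXO/OXO*
ply 6: XOX/XXO/OXO is terminal -1 (O); from .../XXO/..O depth 6

value(.../XXO/..O, X) = +1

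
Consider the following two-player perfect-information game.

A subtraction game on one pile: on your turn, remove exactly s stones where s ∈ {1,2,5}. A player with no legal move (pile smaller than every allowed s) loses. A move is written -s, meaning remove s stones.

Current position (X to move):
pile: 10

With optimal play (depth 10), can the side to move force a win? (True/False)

X winning at [10]: True

ply 1, X at 10 | -1=+1→9*; -2=-1→8; -5=-1→5
ply 2, O at 9 | -1=-1→8*; -2=-1→7; -5=-1→4
ply 3, X at 8 | -1=-1→7; -2=+1→6*; -5=+1→3
ply 4, O at 6 | -1=-1→5*; -2=-1→4; -5=-1→1
ply 5, X at 5 | -1=-1→4; -2=+1→3*; -5=+1→0
ply 6, O at 3 | -1=-1→2*; -2=-1→1
ply 7, X at 2 | -1=-1→1; -2=+1→0*
ply 8: 0 is terminal -1 (O); from 10 depth 10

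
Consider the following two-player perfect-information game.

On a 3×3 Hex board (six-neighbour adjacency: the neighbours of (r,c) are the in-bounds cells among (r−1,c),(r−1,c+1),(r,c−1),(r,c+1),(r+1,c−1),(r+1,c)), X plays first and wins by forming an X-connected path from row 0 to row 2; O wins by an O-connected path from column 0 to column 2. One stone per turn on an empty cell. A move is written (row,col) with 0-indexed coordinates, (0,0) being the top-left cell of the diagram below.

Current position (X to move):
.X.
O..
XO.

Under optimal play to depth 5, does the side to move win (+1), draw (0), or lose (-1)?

value(.X./O../XO., X) = +1

[.X./O../XO.] X move#1: (0,0):-1/XX./O../XO., (0,2):-1/.XX/O../XO., (1,1):+1/.X./OX./XO.*, (1,2):-1/.X./O.X/XO., (2,2):-1/.X./O../XOX
[.X./OX./XO.] end (terminal -1, O#2); searched .X./O../XO. to 5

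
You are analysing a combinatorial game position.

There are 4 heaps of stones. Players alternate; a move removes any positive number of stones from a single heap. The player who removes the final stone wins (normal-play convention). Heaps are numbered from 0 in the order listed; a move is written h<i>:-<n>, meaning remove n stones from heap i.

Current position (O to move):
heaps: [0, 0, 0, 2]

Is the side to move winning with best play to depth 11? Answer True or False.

[(0,0,0,2)] O move#1: h3:-1:-1/(0,0,0,1), h3:-2:+1/(0,0,0,0)*
[(0,0,0,0)] end (terminal -1, X#2); searched (0,0,0,2) to 11

O winning at [(0,0,0,2)]: True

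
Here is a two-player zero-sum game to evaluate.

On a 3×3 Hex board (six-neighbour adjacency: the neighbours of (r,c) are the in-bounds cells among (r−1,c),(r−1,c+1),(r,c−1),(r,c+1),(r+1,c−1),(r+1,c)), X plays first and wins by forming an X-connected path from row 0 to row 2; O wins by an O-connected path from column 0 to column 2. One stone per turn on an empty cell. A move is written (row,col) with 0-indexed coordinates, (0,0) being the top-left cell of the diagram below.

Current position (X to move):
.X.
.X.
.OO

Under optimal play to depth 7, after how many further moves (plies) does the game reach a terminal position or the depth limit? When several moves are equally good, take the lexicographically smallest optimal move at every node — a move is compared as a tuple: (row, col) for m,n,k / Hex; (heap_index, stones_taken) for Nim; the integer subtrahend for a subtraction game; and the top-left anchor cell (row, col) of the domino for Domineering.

p1 X@[.X./.X./.OO]: (0,0)[XX./.X./.OO]-1 (0,2)[.XX/.X./.OO]-1 (1,0)[.X./XX./.OO]-1 (1,2)[.X./.XX/.OO]-1 (2,0)[.X./.X./XOO]+1*
p2 O@[.X./.X./XOO] terminal -1; root [.X./.X./.OO] d7

PV length from [.X./.X./.OO]: 1 ply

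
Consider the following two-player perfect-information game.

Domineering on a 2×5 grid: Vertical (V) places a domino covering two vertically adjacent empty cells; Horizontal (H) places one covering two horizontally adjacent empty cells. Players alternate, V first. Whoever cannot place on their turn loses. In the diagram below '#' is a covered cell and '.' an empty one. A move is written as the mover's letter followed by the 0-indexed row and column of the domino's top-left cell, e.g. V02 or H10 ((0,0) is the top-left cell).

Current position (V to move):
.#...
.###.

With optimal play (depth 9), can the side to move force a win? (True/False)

p1 V@[.#.../.###.]: V00[##.../####.]-1 V04[.#..#/.####]+1*
p2 H@[.#..#/.####]: H02[.####/.####]-1*
p3 V@[.####/.####]: V00[#####/#####]+1*
p4 H@[#####/#####] terminal -1; root [.#.../.###.] d9

V winning at [.#.../.###.]: True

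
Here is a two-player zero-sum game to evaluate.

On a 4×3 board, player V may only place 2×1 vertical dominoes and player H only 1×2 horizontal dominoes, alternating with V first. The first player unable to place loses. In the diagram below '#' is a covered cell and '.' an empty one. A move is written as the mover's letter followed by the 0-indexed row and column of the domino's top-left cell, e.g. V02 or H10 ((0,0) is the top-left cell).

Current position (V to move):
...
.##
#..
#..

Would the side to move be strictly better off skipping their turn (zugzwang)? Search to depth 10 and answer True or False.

[.../.##/#../#..] V move#1: V00:-1/#../###/#../#.., V21:+1/.../.##/##./##.*, V22:+1/.../.##/#.#/#.#
[.../.##/##./##.] H move#2: H00:-1/##./.##/##./##.*, H01:-1/.##/.##/##./##.
[##./.##/##./##.] V move#3: V22:+1/##./.##/###/###*
[##./.##/###/###] end (terminal -1, H#4); searched .../.##/#../#.. to 10
if V skipped the turn, H would face:
~ [.../.##/#../#..] H move#1: H00:-1/##./.##/#../#.., H01:-1/.##/.##/#../#.., H21:+1/.../.##/###/#..*, H31:+1/.../.##/#../###
~ [.../.##/###/#..] V move#2: V00:-1/#../###/###/#..*
~ [#../###/###/#..] H move#3: H01:+1/###/###/###/#..*, H31:+1/#../###/###/###
~ [###/###/###/#..] end (terminal -1, V#4); searched .../.##/#../#.. to 10
compare (V): move=+1 vs pass=-1

zugzwang(.../.##/#../#.., V) = False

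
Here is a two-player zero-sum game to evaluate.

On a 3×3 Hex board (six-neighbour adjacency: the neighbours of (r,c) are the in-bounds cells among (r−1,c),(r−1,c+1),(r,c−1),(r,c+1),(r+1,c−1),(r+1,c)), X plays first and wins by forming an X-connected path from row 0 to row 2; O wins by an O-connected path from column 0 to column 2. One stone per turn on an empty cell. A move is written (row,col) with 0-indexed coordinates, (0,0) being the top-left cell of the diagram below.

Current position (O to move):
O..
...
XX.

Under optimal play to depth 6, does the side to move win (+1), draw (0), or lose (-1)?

value(O../.../XX., O) = +1

[O../.../XX.] O move#1: (0,1):-1/OO./.../XX., (0,2):-1/O.O/.../XX., (1,0):-1/O../O../XX., (1,1):+1/O../.O./XX.*, (1,2):-1/O../..O/XX., (2,2):-1/O../.../XXO
[O../.O./XX.] X move#2: (0,1):-1/OX./.O./XX.*, (0,2):-1/O.X/.O./XX., (1,0):-1/O../XO./XX., (1,2):-1/O../.OX/XX., (2,2):-1/O../.O./XXX
[OX./.O./XX.] O move#3: (0,2):-1/OXO/.O./XX., (1,0):+1/OX./OO./XX.*, (1,2):-1/OX./.OO/XX., (2,2):-1/OX./.O./XXO
[OX./OO./XX.] X move#4: (0,2):-1/OXX/OO./XX.*, (1,2):-1/OX./OOX/XX., (2,2):-1/OX./OO./XXX
[OXX/OO./XX.] O move#5: (1,2):+1/OXX/OOO/XX.*, (2,2):-1/OXX/OO./XXO
[OXX/OOO/XX.] end (terminal -1, X#6); searched O../.../XX. to 6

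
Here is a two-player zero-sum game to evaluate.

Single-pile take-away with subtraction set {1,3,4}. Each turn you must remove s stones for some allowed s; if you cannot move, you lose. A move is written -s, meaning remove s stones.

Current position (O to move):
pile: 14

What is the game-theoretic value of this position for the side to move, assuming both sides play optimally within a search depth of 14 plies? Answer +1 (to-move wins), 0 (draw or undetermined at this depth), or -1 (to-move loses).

value(14, O) = -1

ply 1, O at 14 | -1=-1→13*; -3=-1→11; -4=-1→10
ply 2, X at 13 | -1=-1→12; -3=-1→10; -4=+1→9*
ply 3, O at 9 | -1=-1→8*; -3=-1→6; -4=-1→5
ply 4, X at 8 | -1=+1→7*; -3=-1→5; -4=-1→4
ply 5, O at 7 | -1=-1→6*; -3=-1→4; -4=-1→3
ply 6, X at 6 | -1=-1→5; -3=-1→3; -4=+1→2*
ply 7, O at 2 | -1=-1→1*
ply 8, X at 1 | -1=+1→0*
ply 9: 0 is terminal -1 (O); from 14 depth 14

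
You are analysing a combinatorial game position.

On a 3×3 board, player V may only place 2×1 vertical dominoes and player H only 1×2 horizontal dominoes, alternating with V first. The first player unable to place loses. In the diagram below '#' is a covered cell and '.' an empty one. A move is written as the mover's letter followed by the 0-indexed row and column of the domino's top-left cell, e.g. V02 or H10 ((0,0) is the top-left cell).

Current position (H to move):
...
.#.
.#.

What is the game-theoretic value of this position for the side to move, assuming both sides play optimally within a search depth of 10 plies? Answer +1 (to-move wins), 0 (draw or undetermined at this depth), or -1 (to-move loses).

[.../.#./.#.] H move#1: H00:-1/##./.#./.#.*, H01:-1/.##/.#./.#.
[##./.#./.#.] V move#2: V02:+1/###/.##/.#.*, V10:+1/##./##./##., V12:+1/##./.##/.##
[###/.##/.#.] end (terminal -1, H#3); searched .../.#./.#. to 10

value(.../.#./.#., H) = -1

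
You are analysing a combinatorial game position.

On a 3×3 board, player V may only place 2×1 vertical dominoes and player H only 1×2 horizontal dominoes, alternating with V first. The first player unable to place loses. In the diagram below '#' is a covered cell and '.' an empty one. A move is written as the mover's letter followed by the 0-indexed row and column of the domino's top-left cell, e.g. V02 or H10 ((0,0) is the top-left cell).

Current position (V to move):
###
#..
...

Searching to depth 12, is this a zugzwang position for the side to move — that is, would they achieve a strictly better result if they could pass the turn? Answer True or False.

[###/#../...] V move#1: V11:+1/###/##./.#.*, V12:-1/###/#.#/..#
[###/##./.#.] end (terminal -1, H#2); searched ###/#../... to 12
if V skipped the turn, H would face:
~ [###/#../...] H move#1: H11:+1/###/###/...*, H20:-1/###/#../##., H21:+1/###/#../.##
~ [###/###/...] end (terminal -1, V#2); searched ###/#../... to 12
compare (V): move=+1 vs pass=-1

zugzwang(###/#../..., V) = False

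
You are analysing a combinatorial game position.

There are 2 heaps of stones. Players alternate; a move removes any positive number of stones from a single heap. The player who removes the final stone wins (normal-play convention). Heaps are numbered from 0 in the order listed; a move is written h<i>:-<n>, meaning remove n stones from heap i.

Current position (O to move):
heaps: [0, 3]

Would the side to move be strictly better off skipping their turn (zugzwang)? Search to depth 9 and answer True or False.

[(0,3)] O move#1: h1:-1:-1/(0,2), h1:-2:-1/(0,1), h1:-3:+1/(0,0)*
[(0,0)] end (terminal -1, X#2); searched (0,3) to 9
pass branch (X moves first from the same position):
  | [(0,3)] X move#1: h1:-1:-1/(0,2), h1:-2:-1/(0,1), h1:-3:+1/(0,0)*
  | [(0,0)] end (terminal -1, O#2); searched (0,3) to 9
O moving scores +1; O passing scores -1

zugzwang((0,3), O) = False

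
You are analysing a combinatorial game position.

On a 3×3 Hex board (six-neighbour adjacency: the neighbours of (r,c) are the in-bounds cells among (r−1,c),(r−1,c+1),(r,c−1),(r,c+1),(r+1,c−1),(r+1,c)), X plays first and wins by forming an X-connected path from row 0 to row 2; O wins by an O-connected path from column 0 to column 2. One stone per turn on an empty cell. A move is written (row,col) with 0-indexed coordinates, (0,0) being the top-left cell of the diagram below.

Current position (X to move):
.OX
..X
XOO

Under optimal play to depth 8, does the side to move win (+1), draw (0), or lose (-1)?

[.OX/..X/XOO] X move#1: (0,0):+1/XOX/..X/XOO*, (1,0):+1/.OX/X.X/XOO, (1,1):+1/.OX/.XX/XOO
[XOX/..X/XOO] O move#2: (1,0):-1/XOX/O.X/XOO*, (1,1):-1/XOX/.OX/XOO
[XOX/O.X/XOO] X move#3: (1,1):+1/XOX/OXX/XOO*
[XOX/OXX/XOO] end (terminal -1, O#4); searched .OX/..X/XOO to 8

value(.OX/..X/XOO, X) = +1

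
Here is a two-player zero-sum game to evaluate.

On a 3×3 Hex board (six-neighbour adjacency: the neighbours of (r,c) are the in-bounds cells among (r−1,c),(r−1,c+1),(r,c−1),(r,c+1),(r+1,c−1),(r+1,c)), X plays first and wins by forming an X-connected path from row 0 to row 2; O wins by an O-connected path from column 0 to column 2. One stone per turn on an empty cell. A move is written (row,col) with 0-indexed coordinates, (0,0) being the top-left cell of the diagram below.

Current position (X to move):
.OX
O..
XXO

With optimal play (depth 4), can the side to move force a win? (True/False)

ply 1, X at .OX/O../XXO | (0,0)=+1→XOX/O../XXO*; (1,1)=+1→.OX/OX./XXO; (1,2)=+1→.OX/O.X/XXO
ply 2, O at XOX/O../XXO | (1,1)=-1→XOX/OO./XXO*; (1,2)=-1→XOX/O.O/XXO
ply 3, X at XOX/OO./XXO | (1,2)=+1→XOX/OOX/XXO*
ply 4: XOX/OOX/XXO is terminal -1 (O); from .OX/O../XXO depth 4

X winning at [.OX/O../XXO]: True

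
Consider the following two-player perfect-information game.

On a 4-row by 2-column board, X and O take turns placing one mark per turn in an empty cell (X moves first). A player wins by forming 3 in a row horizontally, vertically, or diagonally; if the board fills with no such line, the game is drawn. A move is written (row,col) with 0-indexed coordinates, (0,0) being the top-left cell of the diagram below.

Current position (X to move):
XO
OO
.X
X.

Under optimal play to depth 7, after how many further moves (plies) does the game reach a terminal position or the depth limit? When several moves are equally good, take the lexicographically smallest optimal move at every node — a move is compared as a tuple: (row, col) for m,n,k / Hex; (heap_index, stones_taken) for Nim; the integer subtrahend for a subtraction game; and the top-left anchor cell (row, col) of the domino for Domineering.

[XO/OO/.X/X.] X move#1: (2,0):+0/XO/OO/XX/X.*, (3,1):+0/XO/OO/.X/XX
[XO/OO/XX/X.] O move#2: (3,1):+0/XO/OO/XX/XO*
[XO/OO/XX/XO] end (terminal +0, X#3); searched XO/OO/.X/X. to 7

PV length from [XO/OO/.X/X.]: 2 plies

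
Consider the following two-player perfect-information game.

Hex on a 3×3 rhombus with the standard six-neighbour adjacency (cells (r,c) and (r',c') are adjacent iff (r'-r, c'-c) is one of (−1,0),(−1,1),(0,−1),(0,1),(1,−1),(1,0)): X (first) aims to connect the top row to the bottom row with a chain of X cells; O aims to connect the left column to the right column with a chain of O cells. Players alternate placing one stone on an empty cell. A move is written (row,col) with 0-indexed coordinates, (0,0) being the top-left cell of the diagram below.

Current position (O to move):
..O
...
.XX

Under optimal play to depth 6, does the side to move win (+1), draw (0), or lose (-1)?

value(..O/.../.XX, O) = +1

p1 O@[..O/.../.XX]: (0,0)[O.O/.../.XX]+1* (0,1)[.OO/.../.XX]+1 (1,0)[..O/O../.XX]+1 (1,1)[..O/.O./.XX]+1 (1,2)[..O/..O/.XX]-1 (2,0)[..O/.../OXX]+1
p2 X@[O.O/.../.XX]: (0,1)[OXO/.../.XX]-1* (1,0)[O.O/X../.XX]-1 (1,1)[O.O/.X./.XX]-1 (1,2)[O.O/..X/.XX]-1 (2,0)[O.O/.../XXX]-1
p3 O@[OXO/.../.XX]: (1,0)[OXO/O../.XX]-1 (1,1)[OXO/.O./.XX]+1* (1,2)[OXO/..O/.XX]-1 (2,0)[OXO/.../OXX]-1
p4 X@[OXO/.O./.XX]: (1,0)[OXO/XO./.XX]-1* (1,2)[OXO/.OX/.XX]-1 (2,0)[OXO/.O./XXX]-1
p5 O@[OXO/XO./.XX]: (1,2)[OXO/XOO/.XX]-1 (2,0)[OXO/XO./OXX]+1*
p6 X@[OXO/XO./OXX] terminal -1; root [..O/.../.XX] d6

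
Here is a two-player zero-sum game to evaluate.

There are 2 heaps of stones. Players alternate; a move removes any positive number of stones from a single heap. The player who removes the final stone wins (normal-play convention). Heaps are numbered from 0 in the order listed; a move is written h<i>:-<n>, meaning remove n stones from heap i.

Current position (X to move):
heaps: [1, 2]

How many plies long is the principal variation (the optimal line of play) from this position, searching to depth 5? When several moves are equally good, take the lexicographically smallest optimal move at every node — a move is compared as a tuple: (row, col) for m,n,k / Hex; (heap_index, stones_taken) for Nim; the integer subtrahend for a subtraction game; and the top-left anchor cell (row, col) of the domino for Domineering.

PV length from [(1,2)]: 3 plies

[(1,2)] X move#1: h0:-1:-1/(0,2), h1:-1:+1/(1,1)*, h1:-2:-1/(1,0)
[(1,1)] O move#2: h0:-1:-1/(0,1)*, h1:-1:-1/(1,0)
[(0,1)] X move#3: h1:-1:+1/(0,0)*
[(0,0)] end (terminal -1, O#4); searched (1,2) to 5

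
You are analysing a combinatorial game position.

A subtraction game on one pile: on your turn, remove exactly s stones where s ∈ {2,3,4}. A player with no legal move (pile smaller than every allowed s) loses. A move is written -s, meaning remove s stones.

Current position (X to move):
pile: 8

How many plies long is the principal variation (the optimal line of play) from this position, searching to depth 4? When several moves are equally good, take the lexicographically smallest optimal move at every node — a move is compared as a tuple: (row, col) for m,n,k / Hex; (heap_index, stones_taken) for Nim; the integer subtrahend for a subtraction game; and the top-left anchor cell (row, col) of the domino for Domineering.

ply 1, X at 8 | -2=+1→6*; -3=-1→5; -4=-1→4
ply 2, O at 6 | -2=-1→4*; -3=-1→3; -4=-1→2
ply 3, X at 4 | -2=-1→2; -3=+1→1*; -4=+1→0
ply 4: 1 is terminal -1 (O); from 8 depth 4

PV length from [8]: 3 plies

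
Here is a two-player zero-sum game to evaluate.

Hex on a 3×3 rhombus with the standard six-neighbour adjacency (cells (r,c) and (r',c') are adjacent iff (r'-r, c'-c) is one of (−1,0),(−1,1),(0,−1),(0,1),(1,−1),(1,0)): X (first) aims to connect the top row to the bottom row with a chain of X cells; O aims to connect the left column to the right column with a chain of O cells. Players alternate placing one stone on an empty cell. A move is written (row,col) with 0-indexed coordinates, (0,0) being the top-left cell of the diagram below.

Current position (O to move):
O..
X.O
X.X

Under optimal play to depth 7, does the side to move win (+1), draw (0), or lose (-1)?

value(O../X.O/X.X, O) = +1

p1 O@[O../X.O/X.X]: (0,1)[OO./X.O/X.X]+1* (0,2)[O.O/X.O/X.X]-1 (1,1)[O../XOO/X.X]-1 (2,1)[O../X.O/XOX]-1
p2 X@[OO./X.O/X.X]: (0,2)[OOX/X.O/X.X]-1* (1,1)[OO./XXO/X.X]-1 (2,1)[OO./X.O/XXX]-1
p3 O@[OOX/X.O/X.X]: (1,1)[OOX/XOO/X.X]+1* (2,1)[OOX/X.O/XOX]-1
p4 X@[OOX/XOO/X.X] terminal -1; root [O../X.O/X.X] d7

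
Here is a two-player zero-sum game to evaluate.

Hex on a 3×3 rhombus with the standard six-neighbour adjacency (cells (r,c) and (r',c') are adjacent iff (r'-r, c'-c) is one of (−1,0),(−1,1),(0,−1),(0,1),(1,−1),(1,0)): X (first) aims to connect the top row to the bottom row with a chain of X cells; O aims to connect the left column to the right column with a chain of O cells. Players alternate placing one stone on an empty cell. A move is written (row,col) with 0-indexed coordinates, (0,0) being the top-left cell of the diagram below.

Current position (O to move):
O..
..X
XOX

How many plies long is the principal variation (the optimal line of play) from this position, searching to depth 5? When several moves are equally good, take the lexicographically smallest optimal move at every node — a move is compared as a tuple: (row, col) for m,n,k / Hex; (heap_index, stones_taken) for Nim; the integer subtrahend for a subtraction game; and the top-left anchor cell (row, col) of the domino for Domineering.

PV length from [O../..X/XOX]: 2 plies

p1 O@[O../..X/XOX]: (0,1)[OO./..X/XOX]-1* (0,2)[O.O/..X/XOX]-1 (1,0)[O../O.X/XOX]-1 (1,1)[O../.OX/XOX]-1
p2 X@[OO./..X/XOX]: (0,2)[OOX/..X/XOX]+1* (1,0)[OO./X.X/XOX]-1 (1,1)[OO./.XX/XOX]-1
p3 O@[OOX/..X/XOX] terminal -1; root [O../..X/XOX] d5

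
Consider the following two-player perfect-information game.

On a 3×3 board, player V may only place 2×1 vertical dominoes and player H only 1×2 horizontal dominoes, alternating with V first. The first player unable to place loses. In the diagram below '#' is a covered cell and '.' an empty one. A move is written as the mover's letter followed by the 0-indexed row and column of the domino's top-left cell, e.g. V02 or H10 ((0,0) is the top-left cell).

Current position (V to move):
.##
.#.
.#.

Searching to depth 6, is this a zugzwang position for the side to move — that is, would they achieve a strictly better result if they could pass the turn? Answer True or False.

ply 1, V at .##/.#./.#. | V00=+1→###/##./.#.*; V10=+1→.##/##./##.; V12=+1→.##/.##/.##
ply 2: ###/##./.#. is terminal -1 (H); from .##/.#./.#. depth 6
pass branch (H moves first from the same position):
  | ply 1: .##/.#./.#. is terminal -1 (H); from .##/.#./.#. depth 6
V moving scores +1; V passing scores +1

zugzwang(.##/.#./.#., V) = False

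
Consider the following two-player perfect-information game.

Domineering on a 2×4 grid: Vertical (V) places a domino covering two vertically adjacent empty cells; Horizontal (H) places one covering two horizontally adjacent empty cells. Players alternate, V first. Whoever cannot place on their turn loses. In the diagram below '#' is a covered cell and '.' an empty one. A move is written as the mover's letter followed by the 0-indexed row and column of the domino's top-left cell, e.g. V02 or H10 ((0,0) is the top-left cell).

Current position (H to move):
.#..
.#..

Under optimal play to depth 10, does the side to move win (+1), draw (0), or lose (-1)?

value(.#../.#.., H) = +1

[.#../.#..] H move#1: H02:+1/.###/.#..*, H12:+1/.#../.###
[.###/.#..] V move#2: V00:-1/####/##..*
[####/##..] H move#3: H12:+1/####/####*
[####/####] end (terminal -1, V#4); searched .#../.#.. to 10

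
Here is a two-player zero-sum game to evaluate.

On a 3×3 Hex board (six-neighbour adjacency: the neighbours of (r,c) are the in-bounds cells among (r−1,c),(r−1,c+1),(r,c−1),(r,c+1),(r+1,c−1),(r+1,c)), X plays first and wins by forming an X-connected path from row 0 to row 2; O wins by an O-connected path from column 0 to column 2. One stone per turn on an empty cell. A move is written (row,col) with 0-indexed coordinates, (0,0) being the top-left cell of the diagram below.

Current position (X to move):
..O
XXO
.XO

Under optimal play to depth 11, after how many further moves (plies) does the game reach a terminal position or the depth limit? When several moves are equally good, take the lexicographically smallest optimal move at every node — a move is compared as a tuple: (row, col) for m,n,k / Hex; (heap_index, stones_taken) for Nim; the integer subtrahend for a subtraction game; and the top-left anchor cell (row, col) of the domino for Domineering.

PV length from [..O/XXO/.XO]: 1 ply

ply 1, X at ..O/XXO/.XO | (0,0)=+1→X.O/XXO/.XO*; (0,1)=+1→.XO/XXO/.XO; (2,0)=+1→..O/XXO/XXO
ply 2: X.O/XXO/.XO is terminal -1 (O); from ..O/XXO/.XO depth 11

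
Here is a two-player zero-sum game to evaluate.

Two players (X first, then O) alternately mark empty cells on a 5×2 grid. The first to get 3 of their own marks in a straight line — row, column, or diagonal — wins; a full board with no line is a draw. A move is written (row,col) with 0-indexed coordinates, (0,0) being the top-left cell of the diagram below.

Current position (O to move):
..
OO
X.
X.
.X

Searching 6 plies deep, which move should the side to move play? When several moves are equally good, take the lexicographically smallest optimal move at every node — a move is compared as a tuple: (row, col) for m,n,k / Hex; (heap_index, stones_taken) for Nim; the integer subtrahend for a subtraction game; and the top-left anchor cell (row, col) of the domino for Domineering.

O's best at [../OO/X./X./.X]: (4,0)

p1 O@[../OO/X./X./.X]: (0,0)[O./OO/X./X./.X]-1 (0,1)[.O/OO/X./X./.X]-1 (2,1)[../OO/XO/X./.X]-1 (3,1)[../OO/X./XO/.X]-1 (4,0)[../OO/X./X./OX]+0*
p2 X@[../OO/X./X./OX]: (0,0)[X./OO/X./X./OX]-1 (0,1)[.X/OO/X./X./OX]+0* (2,1)[../OO/XX/X./OX]+0 (3,1)[../OO/X./XX/OX]+0
p3 O@[.X/OO/X./X./OX]: (0,0)[OX/OO/X./X./OX]+0* (2,1)[.X/OO/XO/X./OX]+0 (3,1)[.X/OO/X./XO/OX]+0
p4 X@[OX/OO/X./X./OX]: (2,1)[OX/OO/XX/X./OX]+0* (3,1)[OX/OO/X./XX/OX]+0
p5 O@[OX/OO/XX/X./OX]: (3,1)[OX/OO/XX/XO/OX]+0*
p6 X@[OX/OO/XX/XO/OX] terminal +0; root [../OO/X./X./.X] d6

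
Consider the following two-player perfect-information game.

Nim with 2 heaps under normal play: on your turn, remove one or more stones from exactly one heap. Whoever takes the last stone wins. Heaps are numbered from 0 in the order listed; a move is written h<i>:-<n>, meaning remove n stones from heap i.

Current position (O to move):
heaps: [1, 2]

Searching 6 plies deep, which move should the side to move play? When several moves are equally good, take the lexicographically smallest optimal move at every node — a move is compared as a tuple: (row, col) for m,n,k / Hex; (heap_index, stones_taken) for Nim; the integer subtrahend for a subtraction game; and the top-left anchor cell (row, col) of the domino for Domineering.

O's best at [(1,2)]: h1:-1

[(1,2)] O move#1: h0:-1:-1/(0,2), h1:-1:+1/(1,1)*, h1:-2:-1/(1,0)
[(1,1)] X move#2: h0:-1:-1/(0,1)*, h1:-1:-1/(1,0)
[(0,1)] O move#3: h1:-1:+1/(0,0)*
[(0,0)] end (terminal -1, X#4); searched (1,2) to 6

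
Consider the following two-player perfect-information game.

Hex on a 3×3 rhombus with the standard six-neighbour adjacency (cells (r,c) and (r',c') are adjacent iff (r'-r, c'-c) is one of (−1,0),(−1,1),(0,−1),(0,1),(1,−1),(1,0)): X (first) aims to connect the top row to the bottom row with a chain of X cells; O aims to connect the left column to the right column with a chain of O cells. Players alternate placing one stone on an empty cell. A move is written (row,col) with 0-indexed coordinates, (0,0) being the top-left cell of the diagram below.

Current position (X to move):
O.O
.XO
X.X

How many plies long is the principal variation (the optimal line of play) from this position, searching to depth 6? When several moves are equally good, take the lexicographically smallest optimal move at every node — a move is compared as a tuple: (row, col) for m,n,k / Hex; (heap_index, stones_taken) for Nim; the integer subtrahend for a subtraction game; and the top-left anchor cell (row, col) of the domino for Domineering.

PV length from [O.O/.XO/X.X]: 1 ply

p1 X@[O.O/.XO/X.X]: (0,1)[OXO/.XO/X.X]+1* (1,0)[O.O/XXO/X.X]-1 (2,1)[O.O/.XO/XXX]-1
p2 O@[OXO/.XO/X.X] terminal -1; root [O.O/.XO/X.X] d6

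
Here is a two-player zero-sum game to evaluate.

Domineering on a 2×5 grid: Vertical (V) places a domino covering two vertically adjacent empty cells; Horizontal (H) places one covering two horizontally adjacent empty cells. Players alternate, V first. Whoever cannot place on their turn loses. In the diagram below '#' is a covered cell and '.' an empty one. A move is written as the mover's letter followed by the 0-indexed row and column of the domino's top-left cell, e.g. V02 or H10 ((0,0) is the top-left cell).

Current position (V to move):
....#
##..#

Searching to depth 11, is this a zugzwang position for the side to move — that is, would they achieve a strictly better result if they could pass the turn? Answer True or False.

ply 1, V at ....#/##..# | V02=+1→..#.#/###.#*; V03=-1→...##/##.##
ply 2, H at ..#.#/###.# | H00=-1→###.#/###.#*
ply 3, V at ###.#/###.# | V03=+1→#####/#####*
ply 4: #####/##### is terminal -1 (H); from ....#/##..# depth 11
pass branch (H moves first from the same position):
  | ply 1, H at ....#/##..# | H00=-1→##..#/##..#; H01=-1→.##.#/##..#; H02=+1→..###/##..#*; H12=+1→....#/#####
  | ply 2: ..###/##..# is terminal -1 (V); from ....#/##..# depth 11
V moving scores +1; V passing scores -1

zugzwang(....#/##..#, V) = False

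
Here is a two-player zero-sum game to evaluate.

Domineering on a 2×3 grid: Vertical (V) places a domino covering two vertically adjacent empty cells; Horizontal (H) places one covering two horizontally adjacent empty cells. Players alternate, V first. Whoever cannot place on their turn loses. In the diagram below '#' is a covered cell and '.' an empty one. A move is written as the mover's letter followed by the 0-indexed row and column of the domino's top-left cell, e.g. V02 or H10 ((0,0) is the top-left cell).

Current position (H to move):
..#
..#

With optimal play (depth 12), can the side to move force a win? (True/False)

H winning at [..#/..#]: True

[..#/..#] H move#1: H00:+1/###/..#*, H10:+1/..#/###
[###/..#] end (terminal -1, V#2); searched ..#/..# to 12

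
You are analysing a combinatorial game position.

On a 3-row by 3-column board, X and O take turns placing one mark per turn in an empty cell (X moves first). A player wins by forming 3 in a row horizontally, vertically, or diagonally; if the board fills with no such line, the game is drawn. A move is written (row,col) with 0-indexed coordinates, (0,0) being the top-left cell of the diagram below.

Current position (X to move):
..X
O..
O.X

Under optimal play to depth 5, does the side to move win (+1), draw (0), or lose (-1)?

value(..X/O../O.X, X) = +1

[..X/O../O.X] X move#1: (0,0):+1/X.X/O../O.X*, (0,1):-1/.XX/O../O.X, (1,1):-1/..X/OX./O.X, (1,2):+1/..X/O.X/O.X, (2,1):-1/..X/O../OXX
[X.X/O../O.X] O move#2: (0,1):-1/XOX/O../O.X*, (1,1):-1/X.X/OO./O.X, (1,2):-1/X.X/O.O/O.X, (2,1):-1/X.X/O../OOX
[XOX/O../O.X] X move#3: (1,1):+1/XOX/OX./O.X*, (1,2):+1/XOX/O.X/O.X, (2,1):+1/XOX/O../OXX
[XOX/OX./O.X] end (terminal -1, O#4); searched ..X/O../O.X to 5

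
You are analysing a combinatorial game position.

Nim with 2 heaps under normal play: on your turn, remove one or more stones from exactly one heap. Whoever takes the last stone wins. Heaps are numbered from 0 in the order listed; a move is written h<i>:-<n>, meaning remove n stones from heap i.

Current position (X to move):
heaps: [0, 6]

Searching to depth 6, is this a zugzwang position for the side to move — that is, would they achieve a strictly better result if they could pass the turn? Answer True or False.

zugzwang((0,6), X) = False

p1 X@[(0,6)]: h1:-1[(0,5)]-1 h1:-2[(0,4)]-1 h1:-3[(0,3)]-1 h1:-4[(0,2)]-1 h1:-5[(0,1)]-1 h1:-6[(0,0)]+1*
p2 O@[(0,0)] terminal -1; root [(0,6)] d6
if X skipped the turn, O would face:
~ p1 O@[(0,6)]: h1:-1[(0,5)]-1 h1:-2[(0,4)]-1 h1:-3[(0,3)]-1 h1:-4[(0,2)]-1 h1:-5[(0,1)]-1 h1:-6[(0,0)]+1*
~ p2 X@[(0,0)] terminal -1; root [(0,6)] d6
compare (X): move=+1 vs pass=-1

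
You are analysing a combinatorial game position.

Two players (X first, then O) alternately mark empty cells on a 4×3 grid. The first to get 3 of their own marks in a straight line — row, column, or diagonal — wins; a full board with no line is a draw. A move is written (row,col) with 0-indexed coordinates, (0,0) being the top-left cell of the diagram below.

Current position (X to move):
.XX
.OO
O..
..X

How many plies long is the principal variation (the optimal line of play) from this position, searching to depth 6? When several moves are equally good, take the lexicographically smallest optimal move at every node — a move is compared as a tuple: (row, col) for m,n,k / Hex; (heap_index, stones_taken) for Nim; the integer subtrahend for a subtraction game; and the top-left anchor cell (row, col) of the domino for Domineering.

PV length from [.XX/.OO/O../..X]: 1 ply

[.XX/.OO/O../..X] X move#1: (0,0):+1/XXX/.OO/O../..X*, (1,0):+1/.XX/XOO/O../..X, (2,1):-1/.XX/.OO/OX./..X, (2,2):-1/.XX/.OO/O.X/..X, (3,0):-1/.XX/.OO/O../X.X, (3,1):-1/.XX/.OO/O../.XX
[XXX/.OO/O../..X] end (terminal -1, O#2); searched .XX/.OO/O../..X to 6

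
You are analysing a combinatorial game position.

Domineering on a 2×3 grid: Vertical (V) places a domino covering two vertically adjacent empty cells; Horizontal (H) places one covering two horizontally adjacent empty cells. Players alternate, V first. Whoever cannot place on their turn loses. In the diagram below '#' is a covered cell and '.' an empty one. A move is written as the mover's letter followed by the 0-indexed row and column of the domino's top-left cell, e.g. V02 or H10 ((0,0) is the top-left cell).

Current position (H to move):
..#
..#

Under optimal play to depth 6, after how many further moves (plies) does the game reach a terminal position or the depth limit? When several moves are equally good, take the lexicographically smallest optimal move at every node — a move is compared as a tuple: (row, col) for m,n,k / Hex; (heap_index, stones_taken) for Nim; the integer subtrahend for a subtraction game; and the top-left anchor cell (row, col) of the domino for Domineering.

ply 1, H at ..#/..# | H00=+1→###/..#*; H10=+1→..#/###
ply 2: ###/..# is terminal -1 (V); from ..#/..# depth 6

PV length from [..#/..#]: 1 ply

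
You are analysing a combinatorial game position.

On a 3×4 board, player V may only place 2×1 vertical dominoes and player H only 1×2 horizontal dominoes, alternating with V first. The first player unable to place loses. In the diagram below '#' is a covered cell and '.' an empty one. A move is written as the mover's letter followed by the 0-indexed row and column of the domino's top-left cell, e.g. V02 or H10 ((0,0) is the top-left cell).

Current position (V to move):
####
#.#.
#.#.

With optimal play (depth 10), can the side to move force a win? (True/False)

V winning at [####/#.#./#.#.]: True

ply 1, V at ####/#.#./#.#. | V11=+1→####/###./###.*; V13=+1→####/#.##/#.##
ply 2: ####/###./###. is terminal -1 (H); from ####/#.#./#.#. depth 10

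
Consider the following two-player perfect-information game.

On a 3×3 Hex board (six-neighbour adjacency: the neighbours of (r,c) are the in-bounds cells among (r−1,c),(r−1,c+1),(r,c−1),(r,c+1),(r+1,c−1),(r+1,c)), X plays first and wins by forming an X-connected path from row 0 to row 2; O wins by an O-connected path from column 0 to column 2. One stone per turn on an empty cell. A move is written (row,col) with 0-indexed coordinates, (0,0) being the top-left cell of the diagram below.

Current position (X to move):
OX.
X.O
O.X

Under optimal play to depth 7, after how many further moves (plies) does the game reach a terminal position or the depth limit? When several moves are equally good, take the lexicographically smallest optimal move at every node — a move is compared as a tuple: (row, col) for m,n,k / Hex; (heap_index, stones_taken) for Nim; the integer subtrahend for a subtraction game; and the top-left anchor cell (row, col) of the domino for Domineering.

PV length from [OX./X.O/O.X]: 2 plies

[OX./X.O/O.X] X move#1: (0,2):-1/OXX/X.O/O.X*, (1,1):-1/OX./XXO/O.X, (2,1):-1/OX./X.O/OXX
[OXX/X.O/O.X] O move#2: (1,1):+1/OXX/XOO/O.X*, (2,1):+1/OXX/X.O/OOX
[OXX/XOO/O.X] end (terminal -1, X#3); searched OX./X.O/O.X to 7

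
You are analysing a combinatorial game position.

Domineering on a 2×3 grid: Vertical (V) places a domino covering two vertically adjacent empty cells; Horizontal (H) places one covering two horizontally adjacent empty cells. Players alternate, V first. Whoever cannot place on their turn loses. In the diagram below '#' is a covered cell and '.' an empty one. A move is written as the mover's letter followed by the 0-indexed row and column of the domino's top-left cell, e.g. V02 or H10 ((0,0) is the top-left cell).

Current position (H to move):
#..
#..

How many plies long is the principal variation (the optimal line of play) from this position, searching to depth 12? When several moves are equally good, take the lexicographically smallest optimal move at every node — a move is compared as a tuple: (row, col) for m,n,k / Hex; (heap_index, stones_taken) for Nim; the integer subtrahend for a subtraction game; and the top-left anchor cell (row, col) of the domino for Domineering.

PV length from [#../#..]: 1 ply

ply 1, H at #../#.. | H01=+1→###/#..*; H11=+1→#../###
ply 2: ###/#.. is terminal -1 (V); from #../#.. depth 12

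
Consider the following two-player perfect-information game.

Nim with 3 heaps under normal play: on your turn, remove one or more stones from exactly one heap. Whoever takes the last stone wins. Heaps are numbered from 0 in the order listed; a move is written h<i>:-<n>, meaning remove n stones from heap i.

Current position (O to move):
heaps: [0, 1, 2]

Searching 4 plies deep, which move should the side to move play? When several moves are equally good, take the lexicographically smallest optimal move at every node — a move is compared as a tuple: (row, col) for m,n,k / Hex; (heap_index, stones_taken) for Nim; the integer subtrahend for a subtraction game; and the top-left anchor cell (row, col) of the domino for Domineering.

ply 1, O at (0,1,2) | h1:-1=-1→(0,0,2); h2:-1=+1→(0,1,1)*; h2:-2=-1→(0,1,0)
ply 2, X at (0,1,1) | h1:-1=-1→(0,0,1)*; h2:-1=-1→(0,1,0)
ply 3, O at (0,0,1) | h2:-1=+1→(0,0,0)*
ply 4: (0,0,0) is terminal -1 (X); from (0,1,2) depth 4

O's best at [(0,1,2)]: h2:-1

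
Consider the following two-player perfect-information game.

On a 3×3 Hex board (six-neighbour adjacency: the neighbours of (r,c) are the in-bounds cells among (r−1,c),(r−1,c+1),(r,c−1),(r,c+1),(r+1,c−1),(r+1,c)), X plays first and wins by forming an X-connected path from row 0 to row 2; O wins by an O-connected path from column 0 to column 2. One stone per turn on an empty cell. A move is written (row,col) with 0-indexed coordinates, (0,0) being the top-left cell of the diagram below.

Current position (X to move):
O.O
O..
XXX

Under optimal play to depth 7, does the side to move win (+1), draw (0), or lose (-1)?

[O.O/O../XXX] X move#1: (0,1):-1/OXO/O../XXX*, (1,1):-1/O.O/OX./XXX, (1,2):-1/O.O/O.X/XXX
[OXO/O../XXX] O move#2: (1,1):+1/OXO/OO./XXX*, (1,2):-1/OXO/O.O/XXX
[OXO/OO./XXX] end (terminal -1, X#3); searched O.O/O../XXX to 7

value(O.O/O../XXX, X) = -1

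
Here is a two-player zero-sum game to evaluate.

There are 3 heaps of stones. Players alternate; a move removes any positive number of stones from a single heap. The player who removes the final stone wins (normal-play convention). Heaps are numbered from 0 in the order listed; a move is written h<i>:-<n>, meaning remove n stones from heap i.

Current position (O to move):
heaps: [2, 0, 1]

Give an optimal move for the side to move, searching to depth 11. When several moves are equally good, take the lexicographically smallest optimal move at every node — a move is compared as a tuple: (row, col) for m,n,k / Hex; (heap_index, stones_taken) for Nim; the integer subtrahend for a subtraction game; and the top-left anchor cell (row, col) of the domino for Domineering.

ply 1, O at (2,0,1) | h0:-1=+1→(1,0,1)*; h0:-2=-1→(0,0,1); h2:-1=-1→(2,0,0)
ply 2, X at (1,0,1) | h0:-1=-1→(0,0,1)*; h2:-1=-1→(1,0,0)
ply 3, O at (0,0,1) | h2:-1=+1→(0,0,0)*
ply 4: (0,0,0) is terminal -1 (X); from (2,0,1) depth 11

O's best at [(2,0,1)]: h0:-1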